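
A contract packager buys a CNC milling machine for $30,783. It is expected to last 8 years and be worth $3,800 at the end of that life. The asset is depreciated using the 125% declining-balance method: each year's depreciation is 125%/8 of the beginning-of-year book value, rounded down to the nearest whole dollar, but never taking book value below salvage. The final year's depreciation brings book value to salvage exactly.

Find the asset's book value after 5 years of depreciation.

Depreciable base = $30,783 − $3,800 = $26,983.
Year 1: ⌊$30,783 × 125%/8⌋ = $4,809. Book value $25,974.
Year 2: ⌊$25,974 × 125%/8⌋ = $4,058. Book value $21,916.
Year 3: ⌊$21,916 × 125%/8⌋ = $3,424. Book value $18,492.
Year 4: ⌊$18,492 × 125%/8⌋ = $2,889. Book value $15,603.
Year 5: ⌊$15,603 × 125%/8⌋ = $2,437. Book value $13,166.

$13,166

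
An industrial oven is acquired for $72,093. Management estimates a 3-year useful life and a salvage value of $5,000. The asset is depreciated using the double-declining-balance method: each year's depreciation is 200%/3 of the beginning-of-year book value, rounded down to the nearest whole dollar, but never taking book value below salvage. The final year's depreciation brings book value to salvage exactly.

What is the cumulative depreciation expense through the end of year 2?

Depreciable base = $72,093 − $5,000 = $67,093.
Year 1: ⌊$72,093 × 200%/3⌋ = $48,062. Book value $24,031.
Year 2: ⌊$24,031 × 200%/3⌋ = $16,020. Book value $8,011.
Accumulated through year 2 = $72,093 − $8,011 = $64,082.

$64,082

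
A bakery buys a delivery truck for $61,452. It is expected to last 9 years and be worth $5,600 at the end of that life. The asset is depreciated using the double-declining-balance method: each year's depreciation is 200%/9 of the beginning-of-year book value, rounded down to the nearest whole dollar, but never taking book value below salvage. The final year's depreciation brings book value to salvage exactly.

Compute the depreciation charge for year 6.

Depreciable base = $61,452 − $5,600 = $55,852.
Year 1: ⌊$61,452 × 200%/9⌋ = $13,656. Book value $47,796.
Year 2: ⌊$47,796 × 200%/9⌋ = $10,621. Book value $37,175.
Year 3: ⌊$37,175 × 200%/9⌋ = $8,261. Book value $28,914.
Year 4: ⌊$28,914 × 200%/9⌋ = $6,425. Book value $22,489.
Year 5: ⌊$22,489 × 200%/9⌋ = $4,997. Book value $17,492.
Year 6: ⌊$17,492 × 200%/9⌋ = $3,887. Book value $13,605.

$3,887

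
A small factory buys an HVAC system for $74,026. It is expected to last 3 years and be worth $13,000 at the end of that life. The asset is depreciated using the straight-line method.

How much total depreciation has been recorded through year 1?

Depreciable base = $74,026 − $13,000 = $61,026.
Annual expense = $61,026 / 3 = $20,342.
End of year 1: book value $53,684.
Accumulated through year 1 = $74,026 − $53,684 = $20,342.

$20,342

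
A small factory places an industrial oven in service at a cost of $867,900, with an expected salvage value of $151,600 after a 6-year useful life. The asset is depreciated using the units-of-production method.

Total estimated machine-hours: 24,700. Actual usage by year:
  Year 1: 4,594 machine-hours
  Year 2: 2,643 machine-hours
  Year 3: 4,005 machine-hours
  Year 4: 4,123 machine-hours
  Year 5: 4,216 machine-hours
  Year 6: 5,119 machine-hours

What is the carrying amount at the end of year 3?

$541,882

Depreciable base = $867,900 − $151,600 = $716,300.
Rate = $716,300 / 24,700 machine-hours = $29 per machine-hour.
Year 1: 4,594 × $29 = $133,226. Book value $734,674.
Year 2: 2,643 × $29 = $76,647. Book value $658,027.
Year 3: 4,005 × $29 = $116,145. Book value $541,882.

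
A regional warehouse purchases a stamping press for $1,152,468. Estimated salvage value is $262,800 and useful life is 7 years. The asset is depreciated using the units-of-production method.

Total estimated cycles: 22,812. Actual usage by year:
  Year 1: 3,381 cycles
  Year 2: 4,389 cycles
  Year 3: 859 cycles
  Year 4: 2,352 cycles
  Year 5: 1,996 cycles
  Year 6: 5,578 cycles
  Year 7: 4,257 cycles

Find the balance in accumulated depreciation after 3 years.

Depreciable base = $1,152,468 − $262,800 = $889,668.
Rate = $889,668 / 22,812 cycles = $39 per cycle.
Year 1: 3,381 × $39 = $131,859. Book value $1,020,609.
Year 2: 4,389 × $39 = $171,171. Book value $849,438.
Year 3: 859 × $39 = $33,501. Book value $815,937.
Accumulated through year 3 = $1,152,468 − $815,937 = $336,531.

$336,531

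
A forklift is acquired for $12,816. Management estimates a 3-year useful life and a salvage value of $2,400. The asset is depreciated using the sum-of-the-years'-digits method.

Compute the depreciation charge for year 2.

Depreciable base = $12,816 − $2,400 = $10,416.
Sum of the years' digits = 3+2+1 = 6.
Year 1: $10,416 × 3/6 = $5,208. Book value $7,608.
Year 2: $10,416 × 2/6 = $3,472. Book value $4,136.

$3,472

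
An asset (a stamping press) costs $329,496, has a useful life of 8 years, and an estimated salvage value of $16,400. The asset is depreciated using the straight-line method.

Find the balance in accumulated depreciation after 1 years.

$39,137

Depreciable base = $329,496 − $16,400 = $313,096.
Annual expense = $313,096 / 8 = $39,137.
End of year 1: book value $290,359.
Accumulated through year 1 = $329,496 − $290,359 = $39,137.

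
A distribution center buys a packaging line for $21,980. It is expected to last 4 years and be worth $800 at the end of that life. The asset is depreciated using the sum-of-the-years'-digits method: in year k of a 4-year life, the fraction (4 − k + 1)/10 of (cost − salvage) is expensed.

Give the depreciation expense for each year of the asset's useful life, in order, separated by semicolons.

$8,472; $6,354; $4,236; $2,118

Depreciable base = $21,980 − $800 = $21,180.
Sum of the years' digits = 4+3+2+1 = 10.
Year 1: $21,180 × 4/10 = $8,472. Book value $13,508.
Year 2: $21,180 × 3/10 = $6,354. Book value $7,154.
Year 3: $21,180 × 2/10 = $4,236. Book value $2,918.
Year 4: $21,180 × 1/10 = $2,118. Book value $800.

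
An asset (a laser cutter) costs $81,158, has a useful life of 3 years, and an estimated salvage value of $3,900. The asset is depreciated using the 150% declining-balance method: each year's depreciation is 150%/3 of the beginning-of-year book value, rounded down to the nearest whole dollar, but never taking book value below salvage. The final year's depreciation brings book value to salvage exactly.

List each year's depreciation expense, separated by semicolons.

Depreciable base = $81,158 − $3,900 = $77,258.
Year 1: ⌊$81,158 × 150%/3⌋ = $40,579. Book value $40,579.
Year 2: ⌊$40,579 × 150%/3⌋ = $20,289. Book value $20,290.
Year 3 (final): $20,290 − $3,900 = $16,390. Book value $3,900.

$40,579; $20,289; $16,390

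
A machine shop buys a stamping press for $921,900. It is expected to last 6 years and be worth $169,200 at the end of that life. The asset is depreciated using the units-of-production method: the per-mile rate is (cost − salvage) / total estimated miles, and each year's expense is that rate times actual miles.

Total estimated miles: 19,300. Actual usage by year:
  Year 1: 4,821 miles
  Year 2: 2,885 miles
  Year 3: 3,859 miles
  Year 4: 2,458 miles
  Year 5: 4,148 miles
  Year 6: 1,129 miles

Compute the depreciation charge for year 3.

Depreciable base = $921,900 − $169,200 = $752,700.
Rate = $752,700 / 19,300 miles = $39 per mile.
Year 1: 4,821 × $39 = $188,019. Book value $733,881.
Year 2: 2,885 × $39 = $112,515. Book value $621,366.
Year 3: 3,859 × $39 = $150,501. Book value $470,865.

$150,501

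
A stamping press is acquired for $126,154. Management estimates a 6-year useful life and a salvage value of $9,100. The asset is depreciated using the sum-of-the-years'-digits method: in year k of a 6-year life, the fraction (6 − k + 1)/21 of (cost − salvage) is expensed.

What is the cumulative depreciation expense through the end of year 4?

Depreciable base = $126,154 − $9,100 = $117,054.
Sum of the years' digits = 6+5+4+3+2+1 = 21.
Year 1: $117,054 × 6/21 = $33,444. Book value $92,710.
Year 2: $117,054 × 5/21 = $27,870. Book value $64,840.
Year 3: $117,054 × 4/21 = $22,296. Book value $42,544.
Year 4: $117,054 × 3/21 = $16,722. Book value $25,822.
Accumulated through year 4 = $126,154 − $25,822 = $100,332.

$100,332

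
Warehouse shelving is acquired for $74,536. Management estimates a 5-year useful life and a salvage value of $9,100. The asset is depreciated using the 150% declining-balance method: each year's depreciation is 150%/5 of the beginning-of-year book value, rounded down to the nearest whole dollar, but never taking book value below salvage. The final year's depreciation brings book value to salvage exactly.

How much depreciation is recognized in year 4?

$7,670

Depreciable base = $74,536 − $9,100 = $65,436.
Year 1: ⌊$74,536 × 150%/5⌋ = $22,360. Book value $52,176.
Year 2: ⌊$52,176 × 150%/5⌋ = $15,652. Book value $36,524.
Year 3: ⌊$36,524 × 150%/5⌋ = $10,957. Book value $25,567.
Year 4: ⌊$25,567 × 150%/5⌋ = $7,670. Book value $17,897.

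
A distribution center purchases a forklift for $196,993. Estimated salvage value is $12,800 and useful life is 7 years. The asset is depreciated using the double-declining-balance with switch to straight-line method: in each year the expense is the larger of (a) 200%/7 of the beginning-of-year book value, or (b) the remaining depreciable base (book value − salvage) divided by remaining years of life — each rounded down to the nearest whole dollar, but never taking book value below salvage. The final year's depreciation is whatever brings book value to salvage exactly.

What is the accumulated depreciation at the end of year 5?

Depreciable base = $196,993 − $12,800 = $184,193.
Year 1: DB = ⌊$196,993 × 200%/7⌋ = $56,283; SL = ⌊$184,193/7⌋ = $26,313 → take DB $56,283. Book value $140,710.
Year 2: DB = ⌊$140,710 × 200%/7⌋ = $40,202; SL = ⌊$127,910/6⌋ = $21,318 → take DB $40,202. Book value $100,508.
Year 3: DB = ⌊$100,508 × 200%/7⌋ = $28,716; SL = ⌊$87,708/5⌋ = $17,541 → take DB $28,716. Book value $71,792.
Year 4: DB = ⌊$71,792 × 200%/7⌋ = $20,512; SL = ⌊$58,992/4⌋ = $14,748 → take DB $20,512. Book value $51,280.
Year 5: DB = ⌊$51,280 × 200%/7⌋ = $14,651; SL = ⌊$38,480/3⌋ = $12,826 → take DB $14,651. Book value $36,629.
Accumulated through year 5 = $196,993 − $36,629 = $160,364.

$160,364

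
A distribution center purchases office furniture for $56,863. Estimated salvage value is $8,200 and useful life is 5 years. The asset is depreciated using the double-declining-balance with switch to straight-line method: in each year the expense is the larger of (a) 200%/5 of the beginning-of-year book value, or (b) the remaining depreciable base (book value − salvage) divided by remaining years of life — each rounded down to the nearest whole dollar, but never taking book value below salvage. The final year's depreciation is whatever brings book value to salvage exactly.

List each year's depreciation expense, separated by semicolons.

$22,745; $13,647; $8,188; $4,083; $0

Depreciable base = $56,863 − $8,200 = $48,663.
Year 1: DB = ⌊$56,863 × 200%/5⌋ = $22,745; SL = ⌊$48,663/5⌋ = $9,732 → take DB $22,745. Book value $34,118.
Year 2: DB = ⌊$34,118 × 200%/5⌋ = $13,647; SL = ⌊$25,918/4⌋ = $6,479 → take DB $13,647. Book value $20,471.
Year 3: DB = ⌊$20,471 × 200%/5⌋ = $8,188; SL = ⌊$12,271/3⌋ = $4,090 → take DB $8,188. Book value $12,283.
Year 4: DB = ⌊$12,283 × 200%/5⌋ = $4,913; SL = ⌊$4,083/2⌋ = $2,041 → take DB $4,913, capped at $4,083. Book value $8,200.
Year 5 (final): $8,200 − $8,200 = $0. Book value $8,200.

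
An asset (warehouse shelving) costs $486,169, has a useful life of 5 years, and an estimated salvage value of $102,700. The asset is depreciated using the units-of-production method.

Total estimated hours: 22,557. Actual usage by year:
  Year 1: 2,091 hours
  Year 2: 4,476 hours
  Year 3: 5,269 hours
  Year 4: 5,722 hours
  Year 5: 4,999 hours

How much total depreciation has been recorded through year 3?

Depreciable base = $486,169 − $102,700 = $383,469.
Rate = $383,469 / 22,557 hours = $17 per hour.
Year 1: 2,091 × $17 = $35,547. Book value $450,622.
Year 2: 4,476 × $17 = $76,092. Book value $374,530.
Year 3: 5,269 × $17 = $89,573. Book value $284,957.
Accumulated through year 3 = $486,169 − $284,957 = $201,212.

$201,212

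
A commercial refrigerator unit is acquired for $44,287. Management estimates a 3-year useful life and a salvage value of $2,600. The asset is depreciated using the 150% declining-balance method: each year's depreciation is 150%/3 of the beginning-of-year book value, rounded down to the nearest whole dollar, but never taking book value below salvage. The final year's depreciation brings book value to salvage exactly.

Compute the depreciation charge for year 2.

Depreciable base = $44,287 − $2,600 = $41,687.
Year 1: ⌊$44,287 × 150%/3⌋ = $22,143. Book value $22,144.
Year 2: ⌊$22,144 × 150%/3⌋ = $11,072. Book value $11,072.

$11,072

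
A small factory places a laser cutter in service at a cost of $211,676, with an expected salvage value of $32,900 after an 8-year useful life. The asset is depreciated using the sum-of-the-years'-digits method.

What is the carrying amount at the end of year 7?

Depreciable base = $211,676 − $32,900 = $178,776.
Sum of the years' digits = 8+7+6+5+4+3+2+1 = 36.
Year 1: $178,776 × 8/36 = $39,728. Book value $171,948.
Year 2: $178,776 × 7/36 = $34,762. Book value $137,186.
Year 3: $178,776 × 6/36 = $29,796. Book value $107,390.
Year 4: $178,776 × 5/36 = $24,830. Book value $82,560.
Year 5: $178,776 × 4/36 = $19,864. Book value $62,696.
Year 6: $178,776 × 3/36 = $14,898. Book value $47,798.
Year 7: $178,776 × 2/36 = $9,932. Book value $37,866.

$37,866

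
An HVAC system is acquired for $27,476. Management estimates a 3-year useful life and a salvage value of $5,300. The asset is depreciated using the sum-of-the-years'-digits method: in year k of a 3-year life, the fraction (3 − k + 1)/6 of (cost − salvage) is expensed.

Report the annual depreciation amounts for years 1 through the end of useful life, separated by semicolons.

Depreciable base = $27,476 − $5,300 = $22,176.
Sum of the years' digits = 3+2+1 = 6.
Year 1: $22,176 × 3/6 = $11,088. Book value $16,388.
Year 2: $22,176 × 2/6 = $7,392. Book value $8,996.
Year 3: $22,176 × 1/6 = $3,696. Book value $5,300.

$11,088; $7,392; $3,696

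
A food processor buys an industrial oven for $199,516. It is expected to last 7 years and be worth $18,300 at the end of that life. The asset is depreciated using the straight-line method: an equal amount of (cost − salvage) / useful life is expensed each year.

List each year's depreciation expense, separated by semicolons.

$25,888; $25,888; $25,888; $25,888; $25,888; $25,888; $25,888

Depreciable base = $199,516 − $18,300 = $181,216.
Annual expense = $181,216 / 7 = $25,888.
End of year 1: book value $173,628.
End of year 2: book value $147,740.
End of year 3: book value $121,852.
End of year 4: book value $95,964.
End of year 5: book value $70,076.
End of year 6: book value $44,188.
End of year 7: book value $18,300.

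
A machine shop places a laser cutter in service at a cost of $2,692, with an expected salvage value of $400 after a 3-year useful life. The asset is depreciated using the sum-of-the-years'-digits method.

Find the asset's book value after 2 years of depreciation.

Depreciable base = $2,692 − $400 = $2,292.
Sum of the years' digits = 3+2+1 = 6.
Year 1: $2,292 × 3/6 = $1,146. Book value $1,546.
Year 2: $2,292 × 2/6 = $764. Book value $782.

$782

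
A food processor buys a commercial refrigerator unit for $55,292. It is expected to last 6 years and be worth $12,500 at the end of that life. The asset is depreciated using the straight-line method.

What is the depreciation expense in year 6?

$7,132

Depreciable base = $55,292 − $12,500 = $42,792.
Annual expense = $42,792 / 6 = $7,132.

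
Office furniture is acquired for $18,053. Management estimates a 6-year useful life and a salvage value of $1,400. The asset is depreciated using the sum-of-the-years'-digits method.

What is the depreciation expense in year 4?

Depreciable base = $18,053 − $1,400 = $16,653.
Sum of the years' digits = 6+5+4+3+2+1 = 21.
Year 1: $16,653 × 6/21 = $4,758. Book value $13,295.
Year 2: $16,653 × 5/21 = $3,965. Book value $9,330.
Year 3: $16,653 × 4/21 = $3,172. Book value $6,158.
Year 4: $16,653 × 3/21 = $2,379. Book value $3,779.

$2,379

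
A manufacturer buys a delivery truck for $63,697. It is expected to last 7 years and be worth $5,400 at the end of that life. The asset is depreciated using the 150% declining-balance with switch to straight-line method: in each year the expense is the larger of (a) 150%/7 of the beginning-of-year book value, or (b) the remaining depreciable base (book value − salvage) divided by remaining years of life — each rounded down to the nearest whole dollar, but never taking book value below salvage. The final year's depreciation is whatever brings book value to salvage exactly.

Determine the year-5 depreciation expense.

$6,292

Depreciable base = $63,697 − $5,400 = $58,297.
Year 1: DB = ⌊$63,697 × 150%/7⌋ = $13,649; SL = ⌊$58,297/7⌋ = $8,328 → take DB $13,649. Book value $50,048.
Year 2: DB = ⌊$50,048 × 150%/7⌋ = $10,724; SL = ⌊$44,648/6⌋ = $7,441 → take DB $10,724. Book value $39,324.
Year 3: DB = ⌊$39,324 × 150%/7⌋ = $8,426; SL = ⌊$33,924/5⌋ = $6,784 → take DB $8,426. Book value $30,898.
Year 4: DB = ⌊$30,898 × 150%/7⌋ = $6,621; SL = ⌊$25,498/4⌋ = $6,374 → take DB $6,621. Book value $24,277.
Year 5: DB = ⌊$24,277 × 150%/7⌋ = $5,202; SL = ⌊$18,877/3⌋ = $6,292 → take SL $6,292. Book value $17,985.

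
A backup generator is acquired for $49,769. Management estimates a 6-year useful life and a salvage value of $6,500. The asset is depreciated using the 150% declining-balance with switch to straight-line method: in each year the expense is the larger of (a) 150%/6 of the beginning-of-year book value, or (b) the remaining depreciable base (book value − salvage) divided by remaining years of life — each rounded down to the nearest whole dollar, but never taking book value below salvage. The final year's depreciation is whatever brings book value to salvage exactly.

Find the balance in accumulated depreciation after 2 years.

$21,773

Depreciable base = $49,769 − $6,500 = $43,269.
Year 1: DB = ⌊$49,769 × 150%/6⌋ = $12,442; SL = ⌊$43,269/6⌋ = $7,211 → take DB $12,442. Book value $37,327.
Year 2: DB = ⌊$37,327 × 150%/6⌋ = $9,331; SL = ⌊$30,827/5⌋ = $6,165 → take DB $9,331. Book value $27,996.
Accumulated through year 2 = $49,769 − $27,996 = $21,773.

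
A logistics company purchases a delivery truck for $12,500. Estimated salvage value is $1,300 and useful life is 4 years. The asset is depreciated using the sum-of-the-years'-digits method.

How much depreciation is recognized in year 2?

Depreciable base = $12,500 − $1,300 = $11,200.
Sum of the years' digits = 4+3+2+1 = 10.
Year 1: $11,200 × 4/10 = $4,480. Book value $8,020.
Year 2: $11,200 × 3/10 = $3,360. Book value $4,660.

$3,360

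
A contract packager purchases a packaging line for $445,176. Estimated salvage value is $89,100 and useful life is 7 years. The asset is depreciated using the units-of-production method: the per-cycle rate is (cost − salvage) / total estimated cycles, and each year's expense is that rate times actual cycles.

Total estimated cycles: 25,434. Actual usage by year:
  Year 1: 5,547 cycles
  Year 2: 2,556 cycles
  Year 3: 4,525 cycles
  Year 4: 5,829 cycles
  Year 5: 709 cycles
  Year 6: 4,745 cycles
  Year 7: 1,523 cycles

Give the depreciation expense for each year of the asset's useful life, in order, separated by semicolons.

Depreciable base = $445,176 − $89,100 = $356,076.
Rate = $356,076 / 25,434 cycles = $14 per cycle.
Year 1: 5,547 × $14 = $77,658. Book value $367,518.
Year 2: 2,556 × $14 = $35,784. Book value $331,734.
Year 3: 4,525 × $14 = $63,350. Book value $268,384.
Year 4: 5,829 × $14 = $81,606. Book value $186,778.
Year 5: 709 × $14 = $9,926. Book value $176,852.
Year 6: 4,745 × $14 = $66,430. Book value $110,422.
Year 7: 1,523 × $14 = $21,322. Book value $89,100.

$77,658; $35,784; $63,350; $81,606; $9,926; $66,430; $21,322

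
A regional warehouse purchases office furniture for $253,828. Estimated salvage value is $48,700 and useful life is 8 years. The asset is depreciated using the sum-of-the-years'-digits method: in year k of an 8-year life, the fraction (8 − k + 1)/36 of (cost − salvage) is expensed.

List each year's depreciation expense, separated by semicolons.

Depreciable base = $253,828 − $48,700 = $205,128.
Sum of the years' digits = 8+7+6+5+4+3+2+1 = 36.
Year 1: $205,128 × 8/36 = $45,584. Book value $208,244.
Year 2: $205,128 × 7/36 = $39,886. Book value $168,358.
Year 3: $205,128 × 6/36 = $34,188. Book value $134,170.
Year 4: $205,128 × 5/36 = $28,490. Book value $105,680.
Year 5: $205,128 × 4/36 = $22,792. Book value $82,888.
Year 6: $205,128 × 3/36 = $17,094. Book value $65,794.
Year 7: $205,128 × 2/36 = $11,396. Book value $54,398.
Year 8: $205,128 × 1/36 = $5,698. Book value $48,700.

$45,584; $39,886; $34,188; $28,490; $22,792; $17,094; $11,396; $5,698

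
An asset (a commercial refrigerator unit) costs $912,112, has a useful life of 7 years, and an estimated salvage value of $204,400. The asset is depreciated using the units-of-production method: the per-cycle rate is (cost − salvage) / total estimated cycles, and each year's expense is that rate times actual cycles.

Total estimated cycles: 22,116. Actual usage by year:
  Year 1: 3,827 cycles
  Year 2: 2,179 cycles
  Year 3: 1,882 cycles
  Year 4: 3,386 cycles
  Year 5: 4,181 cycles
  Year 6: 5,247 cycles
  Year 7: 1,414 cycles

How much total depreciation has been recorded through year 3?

Depreciable base = $912,112 − $204,400 = $707,712.
Rate = $707,712 / 22,116 cycles = $32 per cycle.
Year 1: 3,827 × $32 = $122,464. Book value $789,648.
Year 2: 2,179 × $32 = $69,728. Book value $719,920.
Year 3: 1,882 × $32 = $60,224. Book value $659,696.
Accumulated through year 3 = $912,112 − $659,696 = $252,416.

$252,416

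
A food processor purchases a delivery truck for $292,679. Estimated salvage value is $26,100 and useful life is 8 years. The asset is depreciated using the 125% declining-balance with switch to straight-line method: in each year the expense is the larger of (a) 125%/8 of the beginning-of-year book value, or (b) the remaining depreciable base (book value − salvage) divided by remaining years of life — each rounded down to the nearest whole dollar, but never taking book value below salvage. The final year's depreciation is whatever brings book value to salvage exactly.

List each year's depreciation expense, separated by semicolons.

$45,731; $38,585; $32,556; $29,941; $29,941; $29,941; $29,942; $29,942

Depreciable base = $292,679 − $26,100 = $266,579.
Year 1: DB = ⌊$292,679 × 125%/8⌋ = $45,731; SL = ⌊$266,579/8⌋ = $33,322 → take DB $45,731. Book value $246,948.
Year 2: DB = ⌊$246,948 × 125%/8⌋ = $38,585; SL = ⌊$220,848/7⌋ = $31,549 → take DB $38,585. Book value $208,363.
Year 3: DB = ⌊$208,363 × 125%/8⌋ = $32,556; SL = ⌊$182,263/6⌋ = $30,377 → take DB $32,556. Book value $175,807.
Year 4: DB = ⌊$175,807 × 125%/8⌋ = $27,469; SL = ⌊$149,707/5⌋ = $29,941 → take SL $29,941. Book value $145,866.
Year 5: DB = ⌊$145,866 × 125%/8⌋ = $22,791; SL = ⌊$119,766/4⌋ = $29,941 → take SL $29,941. Book value $115,925.
Year 6: DB = ⌊$115,925 × 125%/8⌋ = $18,113; SL = ⌊$89,825/3⌋ = $29,941 → take SL $29,941. Book value $85,984.
Year 7: DB = ⌊$85,984 × 125%/8⌋ = $13,435; SL = ⌊$59,884/2⌋ = $29,942 → take SL $29,942. Book value $56,042.
Year 8 (final): $56,042 − $26,100 = $29,942. Book value $26,100.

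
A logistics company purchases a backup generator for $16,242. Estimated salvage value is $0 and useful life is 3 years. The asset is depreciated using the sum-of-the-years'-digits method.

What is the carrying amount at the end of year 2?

$2,707

Depreciable base = $16,242 − $0 = $16,242.
Sum of the years' digits = 3+2+1 = 6.
Year 1: $16,242 × 3/6 = $8,121. Book value $8,121.
Year 2: $16,242 × 2/6 = $5,414. Book value $2,707.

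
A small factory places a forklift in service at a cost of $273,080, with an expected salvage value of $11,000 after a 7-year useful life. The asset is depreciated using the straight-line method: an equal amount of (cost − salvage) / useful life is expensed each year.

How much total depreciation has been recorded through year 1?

Depreciable base = $273,080 − $11,000 = $262,080.
Annual expense = $262,080 / 7 = $37,440.
End of year 1: book value $235,640.
Accumulated through year 1 = $273,080 − $235,640 = $37,440.

$37,440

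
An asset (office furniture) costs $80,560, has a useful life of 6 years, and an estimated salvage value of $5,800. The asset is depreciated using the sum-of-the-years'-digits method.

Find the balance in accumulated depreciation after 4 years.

Depreciable base = $80,560 − $5,800 = $74,760.
Sum of the years' digits = 6+5+4+3+2+1 = 21.
Year 1: $74,760 × 6/21 = $21,360. Book value $59,200.
Year 2: $74,760 × 5/21 = $17,800. Book value $41,400.
Year 3: $74,760 × 4/21 = $14,240. Book value $27,160.
Year 4: $74,760 × 3/21 = $10,680. Book value $16,480.
Accumulated through year 4 = $80,560 − $16,480 = $64,080.

$64,080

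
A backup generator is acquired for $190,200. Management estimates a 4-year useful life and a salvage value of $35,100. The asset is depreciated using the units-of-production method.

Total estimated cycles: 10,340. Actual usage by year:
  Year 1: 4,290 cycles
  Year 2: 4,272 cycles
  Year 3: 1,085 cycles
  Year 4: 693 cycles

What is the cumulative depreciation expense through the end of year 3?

$144,705

Depreciable base = $190,200 − $35,100 = $155,100.
Rate = $155,100 / 10,340 cycles = $15 per cycle.
Year 1: 4,290 × $15 = $64,350. Book value $125,850.
Year 2: 4,272 × $15 = $64,080. Book value $61,770.
Year 3: 1,085 × $15 = $16,275. Book value $45,495.
Accumulated through year 3 = $190,200 − $45,495 = $144,705.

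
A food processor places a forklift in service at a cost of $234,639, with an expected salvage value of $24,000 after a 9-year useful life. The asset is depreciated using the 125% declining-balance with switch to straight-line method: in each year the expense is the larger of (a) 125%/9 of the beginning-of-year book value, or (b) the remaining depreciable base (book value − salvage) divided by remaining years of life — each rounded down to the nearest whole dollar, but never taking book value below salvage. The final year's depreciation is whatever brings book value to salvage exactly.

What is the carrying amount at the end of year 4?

$128,854

Depreciable base = $234,639 − $24,000 = $210,639.
Year 1: DB = ⌊$234,639 × 125%/9⌋ = $32,588; SL = ⌊$210,639/9⌋ = $23,404 → take DB $32,588. Book value $202,051.
Year 2: DB = ⌊$202,051 × 125%/9⌋ = $28,062; SL = ⌊$178,051/8⌋ = $22,256 → take DB $28,062. Book value $173,989.
Year 3: DB = ⌊$173,989 × 125%/9⌋ = $24,165; SL = ⌊$149,989/7⌋ = $21,427 → take DB $24,165. Book value $149,824.
Year 4: DB = ⌊$149,824 × 125%/9⌋ = $20,808; SL = ⌊$125,824/6⌋ = $20,970 → take SL $20,970. Book value $128,854.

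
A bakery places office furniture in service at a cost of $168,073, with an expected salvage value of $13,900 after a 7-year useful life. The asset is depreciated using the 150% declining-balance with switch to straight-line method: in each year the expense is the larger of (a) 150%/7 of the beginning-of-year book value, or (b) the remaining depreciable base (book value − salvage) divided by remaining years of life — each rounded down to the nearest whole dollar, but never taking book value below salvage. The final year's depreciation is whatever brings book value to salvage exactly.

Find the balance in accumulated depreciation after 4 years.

Depreciable base = $168,073 − $13,900 = $154,173.
Year 1: DB = ⌊$168,073 × 150%/7⌋ = $36,015; SL = ⌊$154,173/7⌋ = $22,024 → take DB $36,015. Book value $132,058.
Year 2: DB = ⌊$132,058 × 150%/7⌋ = $28,298; SL = ⌊$118,158/6⌋ = $19,693 → take DB $28,298. Book value $103,760.
Year 3: DB = ⌊$103,760 × 150%/7⌋ = $22,234; SL = ⌊$89,860/5⌋ = $17,972 → take DB $22,234. Book value $81,526.
Year 4: DB = ⌊$81,526 × 150%/7⌋ = $17,469; SL = ⌊$67,626/4⌋ = $16,906 → take DB $17,469. Book value $64,057.
Accumulated through year 4 = $168,073 − $64,057 = $104,016.

$104,016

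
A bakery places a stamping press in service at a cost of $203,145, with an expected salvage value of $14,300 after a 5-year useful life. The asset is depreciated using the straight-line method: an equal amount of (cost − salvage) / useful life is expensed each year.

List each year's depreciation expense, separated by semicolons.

$37,769; $37,769; $37,769; $37,769; $37,769

Depreciable base = $203,145 − $14,300 = $188,845.
Annual expense = $188,845 / 5 = $37,769.
End of year 1: book value $165,376.
End of year 2: book value $127,607.
End of year 3: book value $89,838.
End of year 4: book value $52,069.
End of year 5: book value $14,300.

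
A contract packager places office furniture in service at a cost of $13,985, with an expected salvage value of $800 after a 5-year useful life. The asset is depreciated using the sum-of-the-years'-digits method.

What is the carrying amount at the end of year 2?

$6,074

Depreciable base = $13,985 − $800 = $13,185.
Sum of the years' digits = 5+4+3+2+1 = 15.
Year 1: $13,185 × 5/15 = $4,395. Book value $9,590.
Year 2: $13,185 × 4/15 = $3,516. Book value $6,074.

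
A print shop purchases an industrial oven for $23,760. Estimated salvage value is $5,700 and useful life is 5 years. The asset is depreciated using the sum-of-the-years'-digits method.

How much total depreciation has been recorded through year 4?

Depreciable base = $23,760 − $5,700 = $18,060.
Sum of the years' digits = 5+4+3+2+1 = 15.
Year 1: $18,060 × 5/15 = $6,020. Book value $17,740.
Year 2: $18,060 × 4/15 = $4,816. Book value $12,924.
Year 3: $18,060 × 3/15 = $3,612. Book value $9,312.
Year 4: $18,060 × 2/15 = $2,408. Book value $6,904.
Accumulated through year 4 = $23,760 − $6,904 = $16,856.

$16,856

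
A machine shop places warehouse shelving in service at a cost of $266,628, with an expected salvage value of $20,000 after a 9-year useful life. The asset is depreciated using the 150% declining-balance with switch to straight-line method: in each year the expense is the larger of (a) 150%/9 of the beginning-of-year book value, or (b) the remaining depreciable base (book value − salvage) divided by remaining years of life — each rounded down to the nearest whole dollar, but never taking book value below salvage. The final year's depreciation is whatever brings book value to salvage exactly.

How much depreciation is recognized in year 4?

$25,716

Depreciable base = $266,628 − $20,000 = $246,628.
Year 1: DB = ⌊$266,628 × 150%/9⌋ = $44,438; SL = ⌊$246,628/9⌋ = $27,403 → take DB $44,438. Book value $222,190.
Year 2: DB = ⌊$222,190 × 150%/9⌋ = $37,031; SL = ⌊$202,190/8⌋ = $25,273 → take DB $37,031. Book value $185,159.
Year 3: DB = ⌊$185,159 × 150%/9⌋ = $30,859; SL = ⌊$165,159/7⌋ = $23,594 → take DB $30,859. Book value $154,300.
Year 4: DB = ⌊$154,300 × 150%/9⌋ = $25,716; SL = ⌊$134,300/6⌋ = $22,383 → take DB $25,716. Book value $128,584.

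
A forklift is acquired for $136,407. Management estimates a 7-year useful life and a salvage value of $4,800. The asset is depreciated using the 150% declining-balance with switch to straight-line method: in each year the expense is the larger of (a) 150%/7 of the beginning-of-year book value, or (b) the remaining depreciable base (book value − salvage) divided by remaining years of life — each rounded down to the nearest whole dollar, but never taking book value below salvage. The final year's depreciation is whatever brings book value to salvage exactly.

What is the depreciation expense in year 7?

$15,342

Depreciable base = $136,407 − $4,800 = $131,607.
Year 1: DB = ⌊$136,407 × 150%/7⌋ = $29,230; SL = ⌊$131,607/7⌋ = $18,801 → take DB $29,230. Book value $107,177.
Year 2: DB = ⌊$107,177 × 150%/7⌋ = $22,966; SL = ⌊$102,377/6⌋ = $17,062 → take DB $22,966. Book value $84,211.
Year 3: DB = ⌊$84,211 × 150%/7⌋ = $18,045; SL = ⌊$79,411/5⌋ = $15,882 → take DB $18,045. Book value $66,166.
Year 4: DB = ⌊$66,166 × 150%/7⌋ = $14,178; SL = ⌊$61,366/4⌋ = $15,341 → take SL $15,341. Book value $50,825.
Year 5: DB = ⌊$50,825 × 150%/7⌋ = $10,891; SL = ⌊$46,025/3⌋ = $15,341 → take SL $15,341. Book value $35,484.
Year 6: DB = ⌊$35,484 × 150%/7⌋ = $7,603; SL = ⌊$30,684/2⌋ = $15,342 → take SL $15,342. Book value $20,142.
Year 7 (final): $20,142 − $4,800 = $15,342. Book value $4,800.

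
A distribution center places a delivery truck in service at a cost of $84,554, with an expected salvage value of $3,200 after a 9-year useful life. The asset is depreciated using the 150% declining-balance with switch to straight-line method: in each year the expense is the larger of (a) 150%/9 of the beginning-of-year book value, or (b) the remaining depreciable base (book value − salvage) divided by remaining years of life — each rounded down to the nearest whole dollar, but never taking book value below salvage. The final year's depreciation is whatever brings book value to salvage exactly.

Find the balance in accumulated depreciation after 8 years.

Depreciable base = $84,554 − $3,200 = $81,354.
Year 1: DB = ⌊$84,554 × 150%/9⌋ = $14,092; SL = ⌊$81,354/9⌋ = $9,039 → take DB $14,092. Book value $70,462.
Year 2: DB = ⌊$70,462 × 150%/9⌋ = $11,743; SL = ⌊$67,262/8⌋ = $8,407 → take DB $11,743. Book value $58,719.
Year 3: DB = ⌊$58,719 × 150%/9⌋ = $9,786; SL = ⌊$55,519/7⌋ = $7,931 → take DB $9,786. Book value $48,933.
Year 4: DB = ⌊$48,933 × 150%/9⌋ = $8,155; SL = ⌊$45,733/6⌋ = $7,622 → take DB $8,155. Book value $40,778.
Year 5: DB = ⌊$40,778 × 150%/9⌋ = $6,796; SL = ⌊$37,578/5⌋ = $7,515 → take SL $7,515. Book value $33,263.
Year 6: DB = ⌊$33,263 × 150%/9⌋ = $5,543; SL = ⌊$30,063/4⌋ = $7,515 → take SL $7,515. Book value $25,748.
Year 7: DB = ⌊$25,748 × 150%/9⌋ = $4,291; SL = ⌊$22,548/3⌋ = $7,516 → take SL $7,516. Book value $18,232.
Year 8: DB = ⌊$18,232 × 150%/9⌋ = $3,038; SL = ⌊$15,032/2⌋ = $7,516 → take SL $7,516. Book value $10,716.
Accumulated through year 8 = $84,554 − $10,716 = $73,838.

$73,838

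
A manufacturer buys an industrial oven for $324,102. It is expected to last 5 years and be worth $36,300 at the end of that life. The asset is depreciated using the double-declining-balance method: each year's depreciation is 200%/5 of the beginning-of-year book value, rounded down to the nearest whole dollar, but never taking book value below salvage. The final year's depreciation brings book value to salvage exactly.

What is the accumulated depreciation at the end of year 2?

$207,424

Depreciable base = $324,102 − $36,300 = $287,802.
Year 1: ⌊$324,102 × 200%/5⌋ = $129,640. Book value $194,462.
Year 2: ⌊$194,462 × 200%/5⌋ = $77,784. Book value $116,678.
Accumulated through year 2 = $324,102 − $116,678 = $207,424.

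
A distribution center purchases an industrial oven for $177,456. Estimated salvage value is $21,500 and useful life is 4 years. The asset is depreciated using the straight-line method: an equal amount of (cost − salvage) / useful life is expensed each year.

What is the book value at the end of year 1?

Depreciable base = $177,456 − $21,500 = $155,956.
Annual expense = $155,956 / 4 = $38,989.
End of year 1: book value $138,467.

$138,467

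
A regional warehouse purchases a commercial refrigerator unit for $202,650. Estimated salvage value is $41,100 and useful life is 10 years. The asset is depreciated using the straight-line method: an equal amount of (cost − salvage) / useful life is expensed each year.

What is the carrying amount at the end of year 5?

$121,875

Depreciable base = $202,650 − $41,100 = $161,550.
Annual expense = $161,550 / 10 = $16,155.
End of year 1: book value $186,495.
End of year 2: book value $170,340.
End of year 3: book value $154,185.
End of year 4: book value $138,030.
End of year 5: book value $121,875.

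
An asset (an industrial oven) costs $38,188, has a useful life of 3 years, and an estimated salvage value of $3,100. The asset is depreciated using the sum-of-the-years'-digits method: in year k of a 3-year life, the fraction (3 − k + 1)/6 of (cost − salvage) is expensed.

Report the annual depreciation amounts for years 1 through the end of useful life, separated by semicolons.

$17,544; $11,696; $5,848

Depreciable base = $38,188 − $3,100 = $35,088.
Sum of the years' digits = 3+2+1 = 6.
Year 1: $35,088 × 3/6 = $17,544. Book value $20,644.
Year 2: $35,088 × 2/6 = $11,696. Book value $8,948.
Year 3: $35,088 × 1/6 = $5,848. Book value $3,100.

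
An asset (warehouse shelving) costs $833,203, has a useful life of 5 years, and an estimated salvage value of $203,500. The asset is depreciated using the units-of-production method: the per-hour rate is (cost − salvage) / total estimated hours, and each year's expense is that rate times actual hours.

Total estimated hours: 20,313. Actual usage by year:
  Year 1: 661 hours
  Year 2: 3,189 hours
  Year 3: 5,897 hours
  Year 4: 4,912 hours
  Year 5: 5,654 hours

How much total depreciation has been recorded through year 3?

$302,157

Depreciable base = $833,203 − $203,500 = $629,703.
Rate = $629,703 / 20,313 hours = $31 per hour.
Year 1: 661 × $31 = $20,491. Book value $812,712.
Year 2: 3,189 × $31 = $98,859. Book value $713,853.
Year 3: 5,897 × $31 = $182,807. Book value $531,046.
Accumulated through year 3 = $833,203 − $531,046 = $302,157.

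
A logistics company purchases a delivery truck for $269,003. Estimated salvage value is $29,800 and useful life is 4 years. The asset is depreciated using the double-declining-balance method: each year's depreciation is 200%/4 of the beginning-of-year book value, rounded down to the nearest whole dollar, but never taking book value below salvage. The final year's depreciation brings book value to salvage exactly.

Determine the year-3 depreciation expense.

Depreciable base = $269,003 − $29,800 = $239,203.
Year 1: ⌊$269,003 × 200%/4⌋ = $134,501. Book value $134,502.
Year 2: ⌊$134,502 × 200%/4⌋ = $67,251. Book value $67,251.
Year 3: ⌊$67,251 × 200%/4⌋ = $33,625. Book value $33,626.

$33,625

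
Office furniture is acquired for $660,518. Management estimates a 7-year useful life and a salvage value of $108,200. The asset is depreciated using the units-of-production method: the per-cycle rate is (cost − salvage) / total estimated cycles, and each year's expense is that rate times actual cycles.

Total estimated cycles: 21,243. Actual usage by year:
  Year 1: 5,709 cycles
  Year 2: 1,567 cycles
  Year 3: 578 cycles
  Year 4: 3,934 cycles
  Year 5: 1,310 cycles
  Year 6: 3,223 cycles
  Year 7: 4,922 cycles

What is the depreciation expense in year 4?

Depreciable base = $660,518 − $108,200 = $552,318.
Rate = $552,318 / 21,243 cycles = $26 per cycle.
Year 1: 5,709 × $26 = $148,434. Book value $512,084.
Year 2: 1,567 × $26 = $40,742. Book value $471,342.
Year 3: 578 × $26 = $15,028. Book value $456,314.
Year 4: 3,934 × $26 = $102,284. Book value $354,030.

$102,284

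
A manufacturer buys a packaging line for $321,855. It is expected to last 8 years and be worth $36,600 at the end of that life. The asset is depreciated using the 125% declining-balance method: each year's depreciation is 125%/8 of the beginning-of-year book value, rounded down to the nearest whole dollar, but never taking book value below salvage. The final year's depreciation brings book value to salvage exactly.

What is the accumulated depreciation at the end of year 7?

$223,869

Depreciable base = $321,855 − $36,600 = $285,255.
Year 1: ⌊$321,855 × 125%/8⌋ = $50,289. Book value $271,566.
Year 2: ⌊$271,566 × 125%/8⌋ = $42,432. Book value $229,134.
Year 3: ⌊$229,134 × 125%/8⌋ = $35,802. Book value $193,332.
Year 4: ⌊$193,332 × 125%/8⌋ = $30,208. Book value $163,124.
Year 5: ⌊$163,124 × 125%/8⌋ = $25,488. Book value $137,636.
Year 6: ⌊$137,636 × 125%/8⌋ = $21,505. Book value $116,131.
Year 7: ⌊$116,131 × 125%/8⌋ = $18,145. Book value $97,986.
Accumulated through year 7 = $321,855 − $97,986 = $223,869.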